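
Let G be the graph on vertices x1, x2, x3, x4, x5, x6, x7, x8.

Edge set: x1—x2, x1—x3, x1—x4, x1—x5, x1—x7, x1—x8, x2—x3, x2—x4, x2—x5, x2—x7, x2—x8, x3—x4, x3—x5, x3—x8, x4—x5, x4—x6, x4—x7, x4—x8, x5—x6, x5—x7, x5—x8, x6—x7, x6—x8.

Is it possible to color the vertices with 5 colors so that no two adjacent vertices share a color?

No

x1, x2, x3, x4, x5, x8 are pairwise adjacent (a clique of size 6), so at least 6 colors are needed.
So 5 colors are not enough.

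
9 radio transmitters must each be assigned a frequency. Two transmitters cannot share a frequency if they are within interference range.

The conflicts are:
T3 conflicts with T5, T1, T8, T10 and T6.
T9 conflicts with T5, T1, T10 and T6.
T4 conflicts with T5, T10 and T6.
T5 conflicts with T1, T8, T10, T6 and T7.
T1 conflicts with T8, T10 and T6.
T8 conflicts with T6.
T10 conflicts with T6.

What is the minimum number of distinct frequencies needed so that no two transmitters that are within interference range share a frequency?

T3, T5, T1, T8, T6 pairwise conflict, so at least 5 frequencies are needed.
5 frequencies suffice: frequency 1 → {T5}; frequency 2 → {T6, T7}; frequency 3 → {T8, T10}; frequency 4 → {T4, T1}; frequency 5 → {T3, T9}. No two conflicting transmitters share a frequency.

5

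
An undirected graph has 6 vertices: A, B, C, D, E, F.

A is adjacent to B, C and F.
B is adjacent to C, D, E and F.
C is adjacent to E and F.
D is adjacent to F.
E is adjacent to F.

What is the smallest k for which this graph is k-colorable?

4

B, C, E, F are pairwise adjacent (a clique of size 4), so at least 4 colors are needed.
4 colors suffice: color 1 → {F}; color 2 → {B}; color 3 → {C, D}; color 4 → {A, E}. Every edge joins two different colors.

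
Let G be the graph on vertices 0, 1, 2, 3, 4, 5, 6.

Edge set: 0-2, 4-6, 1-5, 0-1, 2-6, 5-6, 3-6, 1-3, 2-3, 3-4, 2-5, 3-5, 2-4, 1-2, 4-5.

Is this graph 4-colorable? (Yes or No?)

No

2, 3, 4, 5, 6 are mutually adjacent (a clique of size 5), so at least 5 colors are needed.
So 4 colors are not enough.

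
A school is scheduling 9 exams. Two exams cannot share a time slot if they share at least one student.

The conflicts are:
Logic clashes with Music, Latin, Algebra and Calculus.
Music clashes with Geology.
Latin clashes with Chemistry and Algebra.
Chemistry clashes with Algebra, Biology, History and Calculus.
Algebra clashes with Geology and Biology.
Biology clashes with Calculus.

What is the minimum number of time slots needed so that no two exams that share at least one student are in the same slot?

Chemistry, Biology, Calculus pairwise conflict, so at least 3 time slots are needed.
3 time slots suffice: time slot 1 → {Logic, Chemistry, Geology}; time slot 2 → {Music, Algebra, History, Calculus}; time slot 3 → {Latin, Biology}. No two conflicting exams share a time slot.

3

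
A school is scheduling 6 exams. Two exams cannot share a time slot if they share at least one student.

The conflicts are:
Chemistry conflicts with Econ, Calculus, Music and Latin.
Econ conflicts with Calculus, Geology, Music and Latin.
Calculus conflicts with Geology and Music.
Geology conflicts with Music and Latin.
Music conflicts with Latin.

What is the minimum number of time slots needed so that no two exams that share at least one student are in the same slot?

Chemistry, Econ, Music, Latin all conflict with each other, so at least 4 time slots are needed.
A valid assignment using 4 time slots: Chemistry=3, Econ=2, Calculus=4, Geology=3, Music=1, Latin=4. Every pair that conflicts lands in different time slots.

4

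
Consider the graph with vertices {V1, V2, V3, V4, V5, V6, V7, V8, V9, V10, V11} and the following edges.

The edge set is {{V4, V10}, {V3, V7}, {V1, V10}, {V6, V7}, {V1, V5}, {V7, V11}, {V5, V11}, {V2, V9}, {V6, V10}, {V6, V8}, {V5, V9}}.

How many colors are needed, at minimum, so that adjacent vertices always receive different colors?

V5 and V9 are adjacent, so at least 2 colors are needed.
2 colors suffice: color 1 → {V2, V5, V7, V8, V10}; color 2 → {V1, V3, V4, V6, V9, V11}. Each edge has distinct colors on its endpoints.

2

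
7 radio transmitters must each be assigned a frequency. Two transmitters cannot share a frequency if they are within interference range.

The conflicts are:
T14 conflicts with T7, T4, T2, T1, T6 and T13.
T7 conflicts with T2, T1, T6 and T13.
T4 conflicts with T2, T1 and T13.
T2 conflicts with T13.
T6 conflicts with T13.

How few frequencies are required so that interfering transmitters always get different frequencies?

T14, T7, T6, T13 all conflict with each other, so at least 4 frequencies are needed.
Using 4 frequencies: T14=1, T7=2, T4=2, T2=4, T1=3, T6=4, T13=3. Each listed conflict is separated.

4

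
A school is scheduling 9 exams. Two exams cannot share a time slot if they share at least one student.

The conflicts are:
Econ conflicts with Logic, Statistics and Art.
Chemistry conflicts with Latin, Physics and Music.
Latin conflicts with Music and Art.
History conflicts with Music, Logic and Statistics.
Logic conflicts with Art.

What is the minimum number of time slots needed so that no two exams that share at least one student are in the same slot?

Econ, Logic, Art are mutually in conflict, so at least 3 time slots are needed.
3 time slots suffice: Econ=1, Chemistry=1, Latin=3, History=1, Physics=2, Music=2, Logic=3, Statistics=2, Art=2. Each listed conflict is separated.

3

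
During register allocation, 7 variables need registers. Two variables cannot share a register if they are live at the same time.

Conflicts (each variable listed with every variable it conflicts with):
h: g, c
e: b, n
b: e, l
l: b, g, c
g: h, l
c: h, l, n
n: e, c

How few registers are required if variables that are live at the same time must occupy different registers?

The cycle l-b-e-n-c-l has odd length 5, so it cannot be 2-colored; at least 3 registers are needed.
A valid assignment using 3 registers: h=1, e=1, b=2, l=1, g=2, c=2, n=3. Every pair that conflicts lands in different registers.

3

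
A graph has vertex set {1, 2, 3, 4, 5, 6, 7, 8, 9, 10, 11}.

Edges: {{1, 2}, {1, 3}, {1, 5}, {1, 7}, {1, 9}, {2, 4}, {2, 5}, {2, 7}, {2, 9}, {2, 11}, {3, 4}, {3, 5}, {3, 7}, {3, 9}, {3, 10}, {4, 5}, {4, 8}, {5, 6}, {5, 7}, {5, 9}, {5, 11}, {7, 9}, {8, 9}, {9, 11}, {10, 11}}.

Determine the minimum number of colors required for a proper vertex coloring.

1, 2, 5, 7, 9 are mutually adjacent (a clique of size 5), so at least 5 colors are needed.
5 colors suffice: color a → {5, 8, 10}; color b → {4, 6, 9}; color c → {2, 3}; color d → {1, 11}; color e → {7}. Each edge has distinct colors on its endpoints.

5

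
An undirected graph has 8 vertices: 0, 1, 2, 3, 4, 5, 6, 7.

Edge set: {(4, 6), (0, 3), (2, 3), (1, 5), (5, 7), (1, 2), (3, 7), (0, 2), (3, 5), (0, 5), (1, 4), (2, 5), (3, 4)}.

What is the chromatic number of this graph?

4

0, 2, 3, 5 form a clique, so at least 4 colors are needed.
4 colors suffice: color red → {4, 5}; color blue → {1, 3, 6}; color green → {2, 7}; color yellow → {0}. Each edge has distinct colors on its endpoints.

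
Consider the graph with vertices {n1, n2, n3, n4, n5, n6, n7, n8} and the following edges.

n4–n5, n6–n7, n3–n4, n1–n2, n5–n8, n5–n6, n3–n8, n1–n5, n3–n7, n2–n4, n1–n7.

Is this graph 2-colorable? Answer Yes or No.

No

The cycle n5-n6-n7-n3-n8-n5 has odd length 5, so it cannot be 2-colored; at least 3 colors are needed.
So 2 colors are not enough.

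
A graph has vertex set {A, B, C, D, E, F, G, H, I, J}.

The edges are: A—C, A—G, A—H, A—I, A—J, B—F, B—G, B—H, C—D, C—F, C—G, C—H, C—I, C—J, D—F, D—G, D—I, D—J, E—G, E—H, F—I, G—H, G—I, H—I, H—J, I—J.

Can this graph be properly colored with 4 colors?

A, C, G, H, I are mutually adjacent (a clique of size 5), so at least 5 colors are needed.
So 4 colors are not enough.

No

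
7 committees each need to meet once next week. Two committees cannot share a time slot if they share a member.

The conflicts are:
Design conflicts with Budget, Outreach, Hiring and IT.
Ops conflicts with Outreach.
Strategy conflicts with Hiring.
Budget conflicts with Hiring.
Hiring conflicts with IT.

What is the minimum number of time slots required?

Design, Hiring, IT pairwise conflict, so at least 3 time slots are needed.
3 time slots suffice: time slot 1 → {Outreach, Hiring}; time slot 2 → {Design, Ops, Strategy}; time slot 3 → {Budget, IT}. Every pair that conflicts lands in different time slots.

3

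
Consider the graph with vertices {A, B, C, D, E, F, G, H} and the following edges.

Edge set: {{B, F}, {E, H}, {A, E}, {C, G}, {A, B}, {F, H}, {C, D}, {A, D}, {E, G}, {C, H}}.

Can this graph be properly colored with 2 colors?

The cycle A-D-C-G-E-A has odd length 5, so it cannot be 2-colored; at least 3 colors are needed.
So 2 colors are not enough.

No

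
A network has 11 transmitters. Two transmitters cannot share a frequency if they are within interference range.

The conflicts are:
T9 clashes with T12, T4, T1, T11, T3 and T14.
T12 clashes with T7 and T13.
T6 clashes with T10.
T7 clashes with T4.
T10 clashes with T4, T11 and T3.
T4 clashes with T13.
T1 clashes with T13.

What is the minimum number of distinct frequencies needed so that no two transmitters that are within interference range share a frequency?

2

T9 and T3 conflict, so at least 2 frequencies are needed.
2 frequencies suffice: T9=1, T12=2, T6=2, T7=1, T10=1, T4=2, T1=2, T11=2, T3=2, T14=2, T13=1. Each listed conflict is separated.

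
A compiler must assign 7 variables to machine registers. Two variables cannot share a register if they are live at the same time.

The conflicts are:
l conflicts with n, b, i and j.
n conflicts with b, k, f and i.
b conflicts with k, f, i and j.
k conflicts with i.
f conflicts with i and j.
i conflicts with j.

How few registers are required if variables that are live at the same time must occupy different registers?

4

n, b, k, i pairwise conflict, so at least 4 registers are needed.
4 registers suffice: register 1 → {b}; register 2 → {i}; register 3 → {n, j}; register 4 → {l, k, f}. No two conflicting variables share a register.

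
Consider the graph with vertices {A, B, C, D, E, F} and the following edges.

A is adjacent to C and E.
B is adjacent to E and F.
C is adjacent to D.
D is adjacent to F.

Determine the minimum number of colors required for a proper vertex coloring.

2

B and E are adjacent, so at least 2 colors are needed.
2 colors suffice: color 1 → {A, B, D}; color 2 → {C, E, F}. Every edge joins two different colors.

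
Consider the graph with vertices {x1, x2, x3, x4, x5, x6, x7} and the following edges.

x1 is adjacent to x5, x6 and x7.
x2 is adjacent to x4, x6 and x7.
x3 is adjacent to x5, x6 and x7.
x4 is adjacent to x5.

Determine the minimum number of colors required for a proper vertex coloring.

3

The cycle x5-x3-x6-x2-x4-x5 has odd length 5, so it cannot be 2-colored; at least 3 colors are needed.
3 colors suffice: color 1 → {x5, x6, x7}; color 2 → {x1, x2, x3}; color 3 → {x4}. Every edge joins two different colors.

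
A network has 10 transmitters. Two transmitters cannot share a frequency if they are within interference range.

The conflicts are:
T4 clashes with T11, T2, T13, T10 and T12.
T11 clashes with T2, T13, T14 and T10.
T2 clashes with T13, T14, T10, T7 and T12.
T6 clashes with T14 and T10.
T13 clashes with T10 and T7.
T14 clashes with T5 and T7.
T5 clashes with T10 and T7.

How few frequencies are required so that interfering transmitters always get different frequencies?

5

T4, T11, T2, T13, T10 all conflict with each other, so at least 5 frequencies are needed.
5 frequencies suffice: frequency 1 → {T2, T6, T5}; frequency 2 → {T14, T10, T12}; frequency 3 → {T4, T7}; frequency 4 → {T13}; frequency 5 → {T11}. Each listed conflict is separated.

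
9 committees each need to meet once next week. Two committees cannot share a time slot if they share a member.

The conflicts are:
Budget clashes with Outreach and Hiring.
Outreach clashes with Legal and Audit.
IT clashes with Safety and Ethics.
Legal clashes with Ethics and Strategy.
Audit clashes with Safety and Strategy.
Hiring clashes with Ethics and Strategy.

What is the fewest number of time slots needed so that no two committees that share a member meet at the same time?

The cycle Legal-Ethics-Hiring-Budget-Outreach-Legal has odd length 5, so it cannot be 2-colored; at least 3 time slots are needed.
3 time slots suffice: Budget=3, Outreach=2, IT=1, Legal=1, Audit=1, Hiring=1, Safety=2, Ethics=2, Strategy=2. No two conflicting committees share a time slot.

3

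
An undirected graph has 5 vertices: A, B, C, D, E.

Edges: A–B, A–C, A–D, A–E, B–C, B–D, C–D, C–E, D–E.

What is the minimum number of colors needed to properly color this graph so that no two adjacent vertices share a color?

A, B, C, D are mutually adjacent (a clique of size 4), so at least 4 colors are needed.
4 colors suffice: A=3, B=4, C=2, D=1, E=4. Every edge joins two different colors.

4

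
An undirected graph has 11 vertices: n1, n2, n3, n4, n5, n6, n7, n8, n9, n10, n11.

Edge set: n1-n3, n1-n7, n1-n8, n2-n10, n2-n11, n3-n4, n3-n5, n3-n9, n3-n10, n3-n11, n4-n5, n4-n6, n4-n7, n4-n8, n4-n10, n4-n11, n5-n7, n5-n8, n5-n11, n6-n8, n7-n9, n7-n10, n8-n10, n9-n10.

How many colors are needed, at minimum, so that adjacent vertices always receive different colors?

4

n3, n4, n5, n11 are pairwise adjacent (a clique of size 4), so at least 4 colors are needed.
4 colors suffice: color 1 → {n1, n2, n4, n9}; color 2 → {n5, n6, n10}; color 3 → {n3, n7, n8}; color 4 → {n11}. Each edge has distinct colors on its endpoints.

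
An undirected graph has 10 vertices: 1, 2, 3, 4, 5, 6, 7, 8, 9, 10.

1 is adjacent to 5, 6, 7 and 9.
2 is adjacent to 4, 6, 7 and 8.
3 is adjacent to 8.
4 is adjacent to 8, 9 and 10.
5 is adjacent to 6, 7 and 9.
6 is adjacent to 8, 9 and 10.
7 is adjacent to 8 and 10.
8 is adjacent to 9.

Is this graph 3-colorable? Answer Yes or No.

1, 5, 6, 9 are mutually adjacent (a clique of size 4), so at least 4 colors are needed.
So 3 colors are not enough.

No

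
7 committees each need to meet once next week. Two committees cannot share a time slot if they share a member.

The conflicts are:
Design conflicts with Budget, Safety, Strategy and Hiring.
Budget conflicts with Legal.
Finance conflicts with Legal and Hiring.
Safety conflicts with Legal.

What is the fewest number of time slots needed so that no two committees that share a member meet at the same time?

3

The cycle Legal-Finance-Hiring-Design-Safety-Legal has odd length 5, so it cannot be 2-colored; at least 3 time slots are needed.
Using 3 time slots: Design=1, Budget=2, Finance=3, Safety=2, Legal=1, Strategy=2, Hiring=2. Every pair that conflicts lands in different time slots.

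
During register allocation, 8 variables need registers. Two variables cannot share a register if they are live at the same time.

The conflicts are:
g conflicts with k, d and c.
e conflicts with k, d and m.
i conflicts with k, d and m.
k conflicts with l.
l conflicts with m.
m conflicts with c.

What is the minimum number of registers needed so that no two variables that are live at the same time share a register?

3

The cycle k-g-c-m-i-k has odd length 5, so it cannot be 2-colored; at least 3 registers are needed.
3 registers suffice: g=2, e=2, i=2, k=1, l=2, d=1, m=1, c=3. Every pair that conflicts lands in different registers.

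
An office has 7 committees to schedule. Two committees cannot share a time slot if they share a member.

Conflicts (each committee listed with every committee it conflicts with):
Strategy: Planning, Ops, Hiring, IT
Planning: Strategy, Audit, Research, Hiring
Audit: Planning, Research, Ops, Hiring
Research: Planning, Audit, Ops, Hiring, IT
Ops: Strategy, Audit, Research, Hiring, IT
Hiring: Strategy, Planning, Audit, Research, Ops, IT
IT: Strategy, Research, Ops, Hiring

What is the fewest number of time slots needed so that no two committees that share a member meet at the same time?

4

Planning, Audit, Research, Hiring are mutually in conflict, so at least 4 time slots are needed.
4 time slots suffice: time slot 1 → {Hiring}; time slot 2 → {Planning, Ops}; time slot 3 → {Strategy, Research}; time slot 4 → {Audit, IT}. No two conflicting committees share a time slot.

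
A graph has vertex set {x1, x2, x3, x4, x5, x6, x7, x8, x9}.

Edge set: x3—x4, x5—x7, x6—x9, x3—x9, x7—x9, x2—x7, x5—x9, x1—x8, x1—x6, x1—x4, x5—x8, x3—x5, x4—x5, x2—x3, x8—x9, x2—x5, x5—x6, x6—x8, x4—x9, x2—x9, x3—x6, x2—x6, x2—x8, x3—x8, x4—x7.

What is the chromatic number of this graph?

6

x2, x3, x5, x6, x8, x9 form a clique, so at least 6 colors are needed.
6 colors suffice: color 1 → {x1, x5}; color 2 → {x9}; color 3 → {x4, x6}; color 4 → {x3, x7}; color 5 → {x8}; color 6 → {x2}. No two adjacent vertices share a color.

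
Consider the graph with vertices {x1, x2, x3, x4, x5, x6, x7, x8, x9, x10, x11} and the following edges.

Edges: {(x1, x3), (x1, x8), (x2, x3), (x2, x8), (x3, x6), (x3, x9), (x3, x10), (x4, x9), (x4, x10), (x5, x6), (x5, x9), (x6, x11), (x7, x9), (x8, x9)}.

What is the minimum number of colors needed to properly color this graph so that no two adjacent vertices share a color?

x7 and x9 are adjacent, so at least 2 colors are needed.
2 colors suffice: color red → {x1, x2, x6, x9, x10}; color blue → {x3, x4, x5, x7, x8, x11}. No two adjacent vertices share a color.

2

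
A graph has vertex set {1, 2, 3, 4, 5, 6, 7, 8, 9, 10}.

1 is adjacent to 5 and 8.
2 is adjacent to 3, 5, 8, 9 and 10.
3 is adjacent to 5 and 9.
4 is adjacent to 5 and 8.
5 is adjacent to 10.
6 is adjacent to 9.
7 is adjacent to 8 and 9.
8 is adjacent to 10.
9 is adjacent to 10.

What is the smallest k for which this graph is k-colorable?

2, 8, 10 are pairwise adjacent, so at least 3 colors are needed.
3 colors suffice: 1=blue, 2=blue, 3=green, 4=blue, 5=red, 6=blue, 7=blue, 8=red, 9=red, 10=green. Each edge has distinct colors on its endpoints.

3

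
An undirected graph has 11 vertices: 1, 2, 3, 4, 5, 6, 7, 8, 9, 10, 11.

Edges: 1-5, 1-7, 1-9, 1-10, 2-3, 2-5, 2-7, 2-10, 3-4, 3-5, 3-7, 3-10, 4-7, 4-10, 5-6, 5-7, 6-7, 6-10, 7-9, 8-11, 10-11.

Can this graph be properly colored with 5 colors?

The chromatic number is 4. 2, 3, 5, 7 form a clique, so at least 4 colors are needed.
One proper 4-coloring: 1=blue, 2=yellow, 3=blue, 4=green, 5=green, 6=blue, 7=red, 8=red, 9=green, 10=red, 11=blue.
Since 5 ≥ 4, a proper 5-coloring certainly exists.

Yes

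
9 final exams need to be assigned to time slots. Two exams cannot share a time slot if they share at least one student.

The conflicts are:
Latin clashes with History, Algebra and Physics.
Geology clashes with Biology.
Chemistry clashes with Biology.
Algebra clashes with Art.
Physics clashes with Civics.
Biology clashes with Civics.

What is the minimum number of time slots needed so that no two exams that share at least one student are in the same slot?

2

Geology and Biology conflict, so at least 2 time slots are needed.
2 time slots suffice: time slot 1 → {History, Algebra, Physics, Biology}; time slot 2 → {Latin, Geology, Chemistry, Art, Civics}. Each listed conflict is separated.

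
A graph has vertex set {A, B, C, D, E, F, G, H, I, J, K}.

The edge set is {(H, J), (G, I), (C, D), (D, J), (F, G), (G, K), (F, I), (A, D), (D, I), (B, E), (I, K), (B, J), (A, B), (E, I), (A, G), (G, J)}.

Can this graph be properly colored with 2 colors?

F, G, I are mutually adjacent, so at least 3 colors are needed.
So 2 colors are not enough.

No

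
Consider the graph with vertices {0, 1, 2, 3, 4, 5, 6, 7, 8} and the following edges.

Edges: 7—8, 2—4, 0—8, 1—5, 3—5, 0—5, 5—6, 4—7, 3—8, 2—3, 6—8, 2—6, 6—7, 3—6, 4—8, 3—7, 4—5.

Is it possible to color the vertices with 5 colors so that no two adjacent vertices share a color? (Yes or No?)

The chromatic number is 4. 3, 6, 7, 8 form a clique, so at least 4 colors are needed.
4 colors suffice: color a → {2, 5, 8}; color b → {0, 1, 3, 4}; color c → {6}; color d → {7}.
Since 5 ≥ 4, a proper 5-coloring certainly exists.

Yes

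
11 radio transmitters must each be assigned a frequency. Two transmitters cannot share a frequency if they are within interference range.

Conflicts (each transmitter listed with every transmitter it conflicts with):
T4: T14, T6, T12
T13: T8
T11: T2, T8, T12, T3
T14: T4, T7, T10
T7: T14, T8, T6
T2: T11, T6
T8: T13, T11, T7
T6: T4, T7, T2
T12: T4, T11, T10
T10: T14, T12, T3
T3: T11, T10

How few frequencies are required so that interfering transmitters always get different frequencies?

3

The cycle T11-T8-T7-T6-T2-T11 has odd length 5, so it cannot be 2-colored; at least 3 frequencies are needed.
3 frequencies suffice: T4=2, T13=1, T11=1, T14=1, T7=3, T2=2, T8=2, T6=1, T12=3, T10=2, T3=3. No two conflicting transmitters share a frequency.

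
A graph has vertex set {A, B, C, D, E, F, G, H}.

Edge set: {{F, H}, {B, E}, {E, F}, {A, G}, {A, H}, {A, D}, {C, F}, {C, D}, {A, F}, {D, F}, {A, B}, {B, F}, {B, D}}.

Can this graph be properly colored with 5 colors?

The chromatic number is 4. A, B, D, F form a clique, so at least 4 colors are needed.
4 colors suffice: color red → {F, G}; color blue → {A, C, E}; color green → {B, H}; color yellow → {D}.
Since 5 ≥ 4, a proper 5-coloring certainly exists.

Yes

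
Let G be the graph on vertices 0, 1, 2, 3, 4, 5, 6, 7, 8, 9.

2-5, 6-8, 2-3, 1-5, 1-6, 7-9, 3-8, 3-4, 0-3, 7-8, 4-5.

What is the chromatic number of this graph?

2

3 and 4 are adjacent, so at least 2 colors are needed.
2 colors suffice: color red → {3, 5, 6, 7}; color blue → {0, 1, 2, 4, 8, 9}. Each edge has distinct colors on its endpoints.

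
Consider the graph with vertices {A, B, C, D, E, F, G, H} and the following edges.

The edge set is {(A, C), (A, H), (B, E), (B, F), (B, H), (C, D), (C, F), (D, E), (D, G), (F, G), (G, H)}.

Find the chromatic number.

3

The cycle C-D-G-H-A-C has odd length 5, so it cannot be 2-colored; at least 3 colors are needed.
One proper 3-coloring: A=3, B=1, C=1, D=2, E=3, F=2, G=1, H=2. No two adjacent vertices share a color.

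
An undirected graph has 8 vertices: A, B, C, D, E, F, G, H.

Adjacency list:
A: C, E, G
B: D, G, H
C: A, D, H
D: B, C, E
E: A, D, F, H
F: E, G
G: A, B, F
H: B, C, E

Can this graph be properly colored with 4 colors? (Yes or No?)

The chromatic number is 3. The cycle A-E-D-B-G-A has odd length 5, so it cannot be 2-colored; at least 3 colors are needed.
3 colors suffice: color 1 → {C, E, G}; color 2 → {A, D, F, H}; color 3 → {B}.
Since 4 ≥ 3, a proper 4-coloring certainly exists.

Yes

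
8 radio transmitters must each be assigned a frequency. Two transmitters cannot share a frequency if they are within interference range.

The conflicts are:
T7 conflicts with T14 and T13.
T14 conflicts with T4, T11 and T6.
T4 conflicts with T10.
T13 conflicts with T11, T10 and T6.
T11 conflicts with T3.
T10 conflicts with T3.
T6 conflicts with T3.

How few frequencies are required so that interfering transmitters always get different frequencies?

The cycle T7-T14-T4-T10-T13-T7 has odd length 5, so it cannot be 2-colored; at least 3 frequencies are needed.
A valid assignment using 3 frequencies: T7=2, T14=1, T4=3, T13=1, T11=2, T10=2, T6=2, T3=1. Every pair that conflicts lands in different frequencies.

3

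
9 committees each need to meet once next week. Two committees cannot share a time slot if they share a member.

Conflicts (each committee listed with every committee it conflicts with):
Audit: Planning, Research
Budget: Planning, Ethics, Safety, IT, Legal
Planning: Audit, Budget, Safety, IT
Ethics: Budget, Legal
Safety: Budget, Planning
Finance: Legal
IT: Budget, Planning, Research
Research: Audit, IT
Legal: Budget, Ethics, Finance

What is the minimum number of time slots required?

Budget, Planning, Safety all conflict with each other, so at least 3 time slots are needed.
3 time slots suffice: time slot 1 → {Budget, Finance, Research}; time slot 2 → {Planning, Legal}; time slot 3 → {Audit, Ethics, Safety, IT}. Each listed conflict is separated.

3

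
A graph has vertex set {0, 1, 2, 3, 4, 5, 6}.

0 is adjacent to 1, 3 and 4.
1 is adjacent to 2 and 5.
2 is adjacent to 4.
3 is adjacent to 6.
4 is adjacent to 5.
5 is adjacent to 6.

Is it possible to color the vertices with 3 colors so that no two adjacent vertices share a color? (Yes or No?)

The chromatic number is 3. The cycle 6-5-1-0-3-6 has odd length 5, so it cannot be 2-colored; at least 3 colors are needed.
3 colors suffice: 0=blue, 1=red, 2=blue, 3=red, 4=red, 5=blue, 6=green.
That is already a proper 3-coloring.

Yes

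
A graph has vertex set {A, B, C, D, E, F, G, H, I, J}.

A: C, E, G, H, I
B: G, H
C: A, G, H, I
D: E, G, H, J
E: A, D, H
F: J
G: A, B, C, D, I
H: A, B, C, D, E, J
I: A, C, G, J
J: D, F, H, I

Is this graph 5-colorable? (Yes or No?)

Yes

The chromatic number is 4. A, C, G, I are mutually adjacent (a clique of size 4), so at least 4 colors are needed.
4 colors suffice: A=blue, B=blue, C=green, D=blue, E=green, F=red, G=red, H=red, I=yellow, J=green.
Since 5 ≥ 4, a proper 5-coloring certainly exists.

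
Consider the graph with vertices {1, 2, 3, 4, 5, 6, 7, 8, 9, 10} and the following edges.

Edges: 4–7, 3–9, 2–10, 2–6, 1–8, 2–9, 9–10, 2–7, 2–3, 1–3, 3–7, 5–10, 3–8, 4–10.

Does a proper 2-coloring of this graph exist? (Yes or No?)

2, 9, 10 are mutually adjacent, so at least 3 colors are needed.
So 2 colors are not enough.

No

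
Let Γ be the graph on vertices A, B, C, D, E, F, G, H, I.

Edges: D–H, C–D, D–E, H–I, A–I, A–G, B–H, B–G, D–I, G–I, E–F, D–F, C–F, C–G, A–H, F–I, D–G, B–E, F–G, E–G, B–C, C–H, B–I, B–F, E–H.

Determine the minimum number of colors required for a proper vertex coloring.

4

B, E, F, G form a clique, so at least 4 colors are needed.
4 colors suffice: color red → {G, H}; color blue → {A, F}; color green → {C, E, I}; color yellow → {B, D}. No two adjacent vertices share a color.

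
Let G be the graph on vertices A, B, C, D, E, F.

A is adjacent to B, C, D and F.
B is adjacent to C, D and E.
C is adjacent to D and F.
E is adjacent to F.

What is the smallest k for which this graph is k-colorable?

A, B, C, D are pairwise adjacent (a clique of size 4), so at least 4 colors are needed.
One proper 4-coloring: A=red, B=green, C=blue, D=yellow, E=red, F=green. Every edge joins two different colors.

4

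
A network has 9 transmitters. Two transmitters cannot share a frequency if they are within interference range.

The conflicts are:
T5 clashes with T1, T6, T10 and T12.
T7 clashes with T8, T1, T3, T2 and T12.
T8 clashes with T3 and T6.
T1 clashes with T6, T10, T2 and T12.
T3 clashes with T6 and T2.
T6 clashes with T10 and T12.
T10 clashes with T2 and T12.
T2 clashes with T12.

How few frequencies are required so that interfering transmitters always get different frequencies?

T5, T1, T6, T10, T12 all conflict with each other, so at least 5 frequencies are needed.
Using 5 frequencies: T5=5, T7=4, T8=3, T1=3, T3=2, T6=1, T10=4, T2=1, T12=2. Each listed conflict is separated.

5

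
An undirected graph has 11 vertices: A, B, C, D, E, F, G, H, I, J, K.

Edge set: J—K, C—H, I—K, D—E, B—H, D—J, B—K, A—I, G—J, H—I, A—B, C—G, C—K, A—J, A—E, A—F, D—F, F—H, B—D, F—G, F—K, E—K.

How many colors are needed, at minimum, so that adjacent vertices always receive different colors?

2

C and K are adjacent, so at least 2 colors are needed.
2 colors suffice: A=red, B=blue, C=blue, D=red, E=blue, F=blue, G=red, H=red, I=blue, J=blue, K=red. No two adjacent vertices share a color.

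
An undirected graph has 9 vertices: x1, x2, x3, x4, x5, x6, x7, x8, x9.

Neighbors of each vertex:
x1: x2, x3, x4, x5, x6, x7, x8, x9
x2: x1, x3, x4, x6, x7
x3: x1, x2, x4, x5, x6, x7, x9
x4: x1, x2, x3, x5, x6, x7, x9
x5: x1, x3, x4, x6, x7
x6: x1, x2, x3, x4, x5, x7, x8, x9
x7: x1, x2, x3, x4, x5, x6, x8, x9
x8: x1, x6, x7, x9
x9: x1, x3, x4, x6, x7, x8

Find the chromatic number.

6

x1, x3, x4, x6, x7, x9 are pairwise adjacent (a clique of size 6), so at least 6 colors are needed.
6 colors suffice: x1=3, x2=6, x3=4, x4=5, x5=6, x6=2, x7=1, x8=4, x9=6. No two adjacent vertices share a color.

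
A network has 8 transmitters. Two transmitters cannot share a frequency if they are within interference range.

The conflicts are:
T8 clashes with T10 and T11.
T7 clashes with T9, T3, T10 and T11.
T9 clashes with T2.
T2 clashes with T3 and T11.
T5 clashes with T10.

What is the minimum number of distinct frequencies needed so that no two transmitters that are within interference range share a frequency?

2

T7 and T9 conflict, so at least 2 frequencies are needed.
Using 2 frequencies: T8=1, T7=1, T9=2, T2=1, T3=2, T5=1, T10=2, T11=2. Each listed conflict is separated.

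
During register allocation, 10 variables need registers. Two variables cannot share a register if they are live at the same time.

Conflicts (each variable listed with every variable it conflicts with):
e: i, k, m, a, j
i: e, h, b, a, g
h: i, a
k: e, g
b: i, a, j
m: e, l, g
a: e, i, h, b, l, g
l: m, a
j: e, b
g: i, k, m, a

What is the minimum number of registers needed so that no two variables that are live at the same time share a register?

3

i, a, g all conflict with each other, so at least 3 registers are needed.
A valid assignment using 3 registers: e=2, i=3, h=2, k=1, b=2, m=1, a=1, l=2, j=1, g=2. Each listed conflict is separated.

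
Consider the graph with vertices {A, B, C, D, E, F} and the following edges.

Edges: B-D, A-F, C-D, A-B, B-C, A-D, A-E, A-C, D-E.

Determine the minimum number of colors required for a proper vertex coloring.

A, B, C, D are mutually adjacent (a clique of size 4), so at least 4 colors are needed.
4 colors suffice: color red → {A}; color blue → {D, F}; color green → {C, E}; color yellow → {B}. No two adjacent vertices share a color.

4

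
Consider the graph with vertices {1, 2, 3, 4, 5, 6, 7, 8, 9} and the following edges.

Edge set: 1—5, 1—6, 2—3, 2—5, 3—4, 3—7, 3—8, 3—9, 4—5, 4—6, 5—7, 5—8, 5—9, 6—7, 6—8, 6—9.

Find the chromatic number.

2 and 5 are adjacent, so at least 2 colors are needed.
A valid assignment using 2 colors: 1=b, 2=b, 3=a, 4=b, 5=a, 6=a, 7=b, 8=b, 9=b. Each edge has distinct colors on its endpoints.

2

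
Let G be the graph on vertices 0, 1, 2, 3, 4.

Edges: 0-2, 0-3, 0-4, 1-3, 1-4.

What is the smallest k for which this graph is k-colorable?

2

1 and 3 are adjacent, so at least 2 colors are needed.
2 colors suffice: color a → {0, 1}; color b → {2, 3, 4}. Every edge joins two different colors.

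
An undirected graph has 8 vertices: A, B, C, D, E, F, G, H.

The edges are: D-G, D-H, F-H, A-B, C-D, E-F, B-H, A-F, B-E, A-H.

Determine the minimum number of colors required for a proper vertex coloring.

A, F, H are pairwise adjacent, so at least 3 colors are needed.
A valid assignment using 3 colors: A=3, B=2, C=1, D=2, E=1, F=2, G=1, H=1. Every edge joins two different colors.

3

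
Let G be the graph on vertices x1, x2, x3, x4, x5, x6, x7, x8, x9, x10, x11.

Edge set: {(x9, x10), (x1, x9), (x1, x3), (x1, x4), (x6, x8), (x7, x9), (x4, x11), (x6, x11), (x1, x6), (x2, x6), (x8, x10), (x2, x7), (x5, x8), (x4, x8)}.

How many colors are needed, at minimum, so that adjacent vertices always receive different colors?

3

The cycle x8-x10-x9-x1-x4-x8 has odd length 5, so it cannot be 2-colored; at least 3 colors are needed.
3 colors suffice: x1=blue, x2=green, x3=red, x4=red, x5=red, x6=red, x7=blue, x8=blue, x9=red, x10=green, x11=blue. Every edge joins two different colors.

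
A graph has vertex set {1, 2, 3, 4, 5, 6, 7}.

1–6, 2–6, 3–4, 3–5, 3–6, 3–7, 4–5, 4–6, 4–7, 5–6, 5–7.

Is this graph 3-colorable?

3, 4, 5, 6 are pairwise adjacent (a clique of size 4), so at least 4 colors are needed.
So 3 colors are not enough.

No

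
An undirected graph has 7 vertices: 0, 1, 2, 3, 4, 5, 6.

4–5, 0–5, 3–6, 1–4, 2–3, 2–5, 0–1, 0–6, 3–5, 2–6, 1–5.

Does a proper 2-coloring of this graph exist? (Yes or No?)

1, 4, 5 are pairwise adjacent, so at least 3 colors are needed.
So 2 colors are not enough.

No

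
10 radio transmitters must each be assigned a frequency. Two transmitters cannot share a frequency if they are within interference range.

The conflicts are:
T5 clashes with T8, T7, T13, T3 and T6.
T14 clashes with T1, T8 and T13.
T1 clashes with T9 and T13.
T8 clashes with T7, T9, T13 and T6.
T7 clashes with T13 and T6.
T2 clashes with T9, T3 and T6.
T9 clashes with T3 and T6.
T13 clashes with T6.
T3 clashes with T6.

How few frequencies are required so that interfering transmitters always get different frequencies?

T5, T8, T7, T13, T6 are mutually in conflict, so at least 5 frequencies are needed.
A valid assignment using 5 frequencies: T5=4, T14=4, T1=1, T8=2, T7=5, T2=4, T9=3, T13=3, T3=2, T6=1. No two conflicting transmitters share a frequency.

5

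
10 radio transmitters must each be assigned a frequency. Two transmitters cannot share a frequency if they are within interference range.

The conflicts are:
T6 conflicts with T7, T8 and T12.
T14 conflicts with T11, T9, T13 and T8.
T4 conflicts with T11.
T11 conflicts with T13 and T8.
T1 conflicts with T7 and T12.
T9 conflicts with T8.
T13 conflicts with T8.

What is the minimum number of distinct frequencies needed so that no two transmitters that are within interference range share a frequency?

4

T14, T11, T13, T8 all conflict with each other, so at least 4 frequencies are needed.
4 frequencies suffice: frequency 1 → {T4, T7, T8, T12}; frequency 2 → {T6, T11, T1, T9}; frequency 3 → {T14}; frequency 4 → {T13}. Every pair that conflicts lands in different frequencies.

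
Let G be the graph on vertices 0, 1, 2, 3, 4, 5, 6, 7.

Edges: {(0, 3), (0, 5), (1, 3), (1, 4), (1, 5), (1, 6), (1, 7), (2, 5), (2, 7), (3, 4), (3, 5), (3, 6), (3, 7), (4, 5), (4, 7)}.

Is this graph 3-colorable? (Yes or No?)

No

1, 3, 4, 7 are mutually adjacent (a clique of size 4), so at least 4 colors are needed.
So 3 colors are not enough.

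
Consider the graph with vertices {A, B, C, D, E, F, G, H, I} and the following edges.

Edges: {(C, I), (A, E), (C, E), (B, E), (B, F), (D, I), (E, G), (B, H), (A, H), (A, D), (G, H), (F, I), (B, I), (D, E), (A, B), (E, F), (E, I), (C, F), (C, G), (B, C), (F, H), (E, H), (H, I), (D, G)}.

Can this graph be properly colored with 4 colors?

No

B, E, F, H, I are mutually adjacent (a clique of size 5), so at least 5 colors are needed.
So 4 colors are not enough.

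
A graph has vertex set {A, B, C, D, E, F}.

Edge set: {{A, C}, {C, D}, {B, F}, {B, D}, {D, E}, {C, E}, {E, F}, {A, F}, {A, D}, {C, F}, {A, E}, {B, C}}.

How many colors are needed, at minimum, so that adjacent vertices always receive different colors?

4

A, C, E, F form a clique, so at least 4 colors are needed.
4 colors suffice: color red → {C}; color blue → {D, F}; color green → {B, E}; color yellow → {A}. No two adjacent vertices share a color.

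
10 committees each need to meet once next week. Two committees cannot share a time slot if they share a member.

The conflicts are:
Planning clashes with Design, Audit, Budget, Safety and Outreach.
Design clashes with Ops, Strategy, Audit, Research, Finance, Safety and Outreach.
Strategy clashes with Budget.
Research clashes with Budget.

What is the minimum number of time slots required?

3

Planning, Design, Safety pairwise conflict, so at least 3 time slots are needed.
3 time slots suffice: time slot 1 → {Design, Budget}; time slot 2 → {Planning, Ops, Strategy, Research, Finance}; time slot 3 → {Audit, Safety, Outreach}. No two conflicting committees share a time slot.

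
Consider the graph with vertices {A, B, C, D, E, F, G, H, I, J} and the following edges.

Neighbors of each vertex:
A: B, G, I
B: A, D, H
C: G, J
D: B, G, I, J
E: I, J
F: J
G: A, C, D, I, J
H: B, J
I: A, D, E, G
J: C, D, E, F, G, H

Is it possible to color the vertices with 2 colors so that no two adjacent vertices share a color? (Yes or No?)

No

D, G, J are pairwise adjacent, so at least 3 colors are needed.
So 2 colors are not enough.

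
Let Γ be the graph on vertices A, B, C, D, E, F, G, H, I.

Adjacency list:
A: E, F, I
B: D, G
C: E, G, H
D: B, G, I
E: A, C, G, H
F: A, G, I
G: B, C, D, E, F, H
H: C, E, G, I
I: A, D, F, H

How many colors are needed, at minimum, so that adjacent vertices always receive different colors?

C, E, G, H are mutually adjacent (a clique of size 4), so at least 4 colors are needed.
4 colors suffice: color 1 → {G, I}; color 2 → {D, E, F}; color 3 → {A, B, H}; color 4 → {C}. No two adjacent vertices share a color.

4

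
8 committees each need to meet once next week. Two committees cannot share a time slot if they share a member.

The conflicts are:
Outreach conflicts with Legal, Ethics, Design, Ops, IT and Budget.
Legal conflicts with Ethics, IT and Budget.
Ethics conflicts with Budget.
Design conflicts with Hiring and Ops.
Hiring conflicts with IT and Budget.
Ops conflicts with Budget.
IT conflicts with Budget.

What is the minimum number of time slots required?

4

Outreach, Legal, Ethics, Budget all conflict with each other, so at least 4 time slots are needed.
4 time slots suffice: time slot 1 → {Outreach, Hiring}; time slot 2 → {Design, Budget}; time slot 3 → {Ethics, Ops, IT}; time slot 4 → {Legal}. No two conflicting committees share a time slot.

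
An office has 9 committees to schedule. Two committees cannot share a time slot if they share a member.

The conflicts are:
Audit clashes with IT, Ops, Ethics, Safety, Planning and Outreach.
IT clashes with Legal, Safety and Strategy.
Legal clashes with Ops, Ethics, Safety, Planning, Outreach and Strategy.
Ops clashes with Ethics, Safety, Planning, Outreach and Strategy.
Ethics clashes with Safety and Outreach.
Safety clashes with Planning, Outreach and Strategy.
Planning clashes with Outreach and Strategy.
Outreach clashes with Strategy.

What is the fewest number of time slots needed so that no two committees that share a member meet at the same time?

Legal, Ops, Safety, Planning, Outreach, Strategy are mutually in conflict, so at least 6 time slots are needed.
6 time slots suffice: time slot 1 → {Safety}; time slot 2 → {Audit, Legal}; time slot 3 → {IT, Outreach}; time slot 4 → {Ops}; time slot 5 → {Ethics, Strategy}; time slot 6 → {Planning}. Each listed conflict is separated.

6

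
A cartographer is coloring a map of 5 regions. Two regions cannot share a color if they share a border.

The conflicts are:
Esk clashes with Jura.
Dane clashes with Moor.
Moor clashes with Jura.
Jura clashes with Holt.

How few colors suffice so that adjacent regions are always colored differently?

2

Dane and Moor conflict, so at least 2 colors are needed.
One proper 2-coloring: Esk=2, Dane=1, Moor=2, Jura=1, Holt=2. Each listed conflict is separated.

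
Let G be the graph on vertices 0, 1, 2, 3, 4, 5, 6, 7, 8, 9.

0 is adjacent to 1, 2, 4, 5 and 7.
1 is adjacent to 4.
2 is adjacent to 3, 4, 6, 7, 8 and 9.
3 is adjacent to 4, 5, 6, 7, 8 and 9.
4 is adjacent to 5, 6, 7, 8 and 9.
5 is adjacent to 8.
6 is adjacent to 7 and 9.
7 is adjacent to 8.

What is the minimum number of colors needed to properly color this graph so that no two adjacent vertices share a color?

5

2, 3, 4, 6, 9 are pairwise adjacent (a clique of size 5), so at least 5 colors are needed.
5 colors suffice: 0=green, 1=blue, 2=blue, 3=green, 4=red, 5=blue, 6=purple, 7=yellow, 8=purple, 9=yellow. Every edge joins two different colors.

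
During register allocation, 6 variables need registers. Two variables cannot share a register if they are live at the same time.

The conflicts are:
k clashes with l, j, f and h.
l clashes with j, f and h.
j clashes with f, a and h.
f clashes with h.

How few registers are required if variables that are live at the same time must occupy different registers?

5

k, l, j, f, h all conflict with each other, so at least 5 registers are needed.
5 registers suffice: register 1 → {j}; register 2 → {a, h}; register 3 → {l}; register 4 → {k}; register 5 → {f}. Each listed conflict is separated.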